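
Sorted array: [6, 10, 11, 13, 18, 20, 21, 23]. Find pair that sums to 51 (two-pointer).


Two pointers: lo=0, hi=7
No pair sums to 51


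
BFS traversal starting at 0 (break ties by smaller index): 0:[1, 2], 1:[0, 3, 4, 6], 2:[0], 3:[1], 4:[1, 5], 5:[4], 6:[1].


BFS queue: start with [0]
Visit order: [0, 1, 2, 3, 4, 6, 5]


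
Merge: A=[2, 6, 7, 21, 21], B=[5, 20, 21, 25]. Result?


Compare heads, take smaller each step.
Merged: [2, 5, 6, 7, 20, 21, 21, 21, 25]


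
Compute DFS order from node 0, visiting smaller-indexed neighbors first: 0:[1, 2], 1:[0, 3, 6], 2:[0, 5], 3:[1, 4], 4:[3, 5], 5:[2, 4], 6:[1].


DFS stack-based: start with [0]
Visit order: [0, 1, 3, 4, 5, 2, 6]


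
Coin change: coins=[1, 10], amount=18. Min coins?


dp[0]=0; dp[i]=1+min(dp[i-c] for c in coins)
...dp[13]=4, dp[14]=5, dp[15]=6, dp[16]=7, dp[17]=8, dp[18]=9
Minimum coins for 18 = 9


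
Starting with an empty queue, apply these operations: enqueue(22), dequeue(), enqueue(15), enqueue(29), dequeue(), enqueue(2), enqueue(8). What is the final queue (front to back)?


enqueue(22) -> [22]
dequeue() returns 22 -> []
enqueue(15) -> [15]
enqueue(29) -> [15, 29]
dequeue() returns 15 -> [29]
enqueue(2) -> [29, 2]
enqueue(8) -> [29, 2, 8]
Final queue (front to back): [29, 2, 8]


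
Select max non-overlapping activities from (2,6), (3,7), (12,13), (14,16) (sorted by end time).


Greedy: pick earliest-ending, then skip overlaps.
Selected (3 activities): [(2, 6), (12, 13), (14, 16)]


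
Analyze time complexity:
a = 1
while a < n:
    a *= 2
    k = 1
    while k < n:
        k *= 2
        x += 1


Per nesting level: O(log n) * O(log n) = O((log n)^2)
Complexity: O((log n)^2)


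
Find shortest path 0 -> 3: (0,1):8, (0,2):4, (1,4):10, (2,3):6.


Dijkstra from 0:
Distances: {0: 0, 1: 8, 2: 4, 3: 10, 4: 18}
Shortest distance to 3 = 10, path = [0, 2, 3]


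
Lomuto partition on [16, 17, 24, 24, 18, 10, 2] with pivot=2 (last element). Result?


Elements <= 2 go left of pivot.
Result: [2, 17, 24, 24, 18, 10, 16], pivot at index 0


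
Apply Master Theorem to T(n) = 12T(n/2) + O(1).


a=12, b=2, c=0. log_2(12)=3.585 > c=0. Case 1: O(n^log_b(a)) = O(n^3.585)
Complexity: O(n^3.585)


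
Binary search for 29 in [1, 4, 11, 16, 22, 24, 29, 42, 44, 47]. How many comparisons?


Search for 29:
[0,9] mid=4 arr[4]=22
[5,9] mid=7 arr[7]=42
[5,6] mid=5 arr[5]=24
[6,6] mid=6 arr[6]=29
Total: 4 comparisons


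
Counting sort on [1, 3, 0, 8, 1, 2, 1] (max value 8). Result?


Count array: [1, 3, 1, 1, 0, 0, 0, 0, 1]
Reconstruct: [0, 1, 1, 1, 2, 3, 8]


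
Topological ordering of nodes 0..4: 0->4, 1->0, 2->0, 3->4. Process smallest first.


Kahn's algorithm, process smallest node first
Order: [1, 2, 0, 3, 4]


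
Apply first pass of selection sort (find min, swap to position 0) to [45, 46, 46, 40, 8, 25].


After one pass: [8, 46, 46, 40, 45, 25]


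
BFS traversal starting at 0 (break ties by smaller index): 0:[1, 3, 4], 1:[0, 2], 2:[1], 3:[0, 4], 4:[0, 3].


BFS queue: start with [0]
Visit order: [0, 1, 3, 4, 2]


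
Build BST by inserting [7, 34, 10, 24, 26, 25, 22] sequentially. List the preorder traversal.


Root = 7; build tree by BST insertion.
Preorder traversal: [7, 34, 10, 24, 22, 26, 25]


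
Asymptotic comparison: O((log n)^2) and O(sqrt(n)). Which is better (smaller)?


polylogarithmic grows slower than sublinear
O((log n)^2) is asymptotically smaller; O(sqrt(n)) grows faster


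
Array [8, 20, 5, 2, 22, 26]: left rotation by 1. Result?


Left rotate by 1: [20, 5, 2, 22, 26, 8]


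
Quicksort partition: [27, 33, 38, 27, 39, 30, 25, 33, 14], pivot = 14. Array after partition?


Elements <= 14 go left of pivot.
Result: [14, 33, 38, 27, 39, 30, 25, 33, 27], pivot at index 0


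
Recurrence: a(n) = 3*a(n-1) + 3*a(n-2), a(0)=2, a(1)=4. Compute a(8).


Build bottom-up:
...a(6)=3618, a(7)=13716, a(8)=3*13716+3*3618=52002


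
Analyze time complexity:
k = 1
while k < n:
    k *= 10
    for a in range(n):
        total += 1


Per nesting level: O(log n) * O(n) = O(n log n)
Complexity: O(n log n)


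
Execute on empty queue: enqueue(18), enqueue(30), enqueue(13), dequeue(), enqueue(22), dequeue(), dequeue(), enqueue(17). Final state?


enqueue(18) -> [18]
enqueue(30) -> [18, 30]
enqueue(13) -> [18, 30, 13]
dequeue() returns 18 -> [30, 13]
enqueue(22) -> [30, 13, 22]
dequeue() returns 30 -> [13, 22]
dequeue() returns 13 -> [22]
enqueue(17) -> [22, 17]
Final queue (front to back): [22, 17]


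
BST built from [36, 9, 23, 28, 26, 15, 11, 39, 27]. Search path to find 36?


BST root = 36
Search for 36: compare at each node
Path: [36]


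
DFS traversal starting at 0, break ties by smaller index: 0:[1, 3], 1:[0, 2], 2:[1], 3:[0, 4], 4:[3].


DFS stack-based: start with [0]
Visit order: [0, 1, 2, 3, 4]


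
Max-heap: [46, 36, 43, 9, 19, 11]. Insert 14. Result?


Append 14: [46, 36, 43, 9, 19, 11, 14]
Bubble up: no swaps needed
Result: [46, 36, 43, 9, 19, 11, 14]


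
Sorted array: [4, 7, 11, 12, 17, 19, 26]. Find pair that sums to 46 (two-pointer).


Two pointers: lo=0, hi=6
No pair sums to 46


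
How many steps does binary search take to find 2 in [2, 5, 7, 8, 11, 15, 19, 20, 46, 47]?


Search for 2:
[0,9] mid=4 arr[4]=11
[0,3] mid=1 arr[1]=5
[0,0] mid=0 arr[0]=2
Total: 3 comparisons


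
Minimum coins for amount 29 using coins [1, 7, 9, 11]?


dp[0]=0; dp[i]=1+min(dp[i-c] for c in coins)
...dp[24]=4, dp[25]=3, dp[26]=4, dp[27]=3, dp[28]=4, dp[29]=3
Minimum coins for 29 = 3


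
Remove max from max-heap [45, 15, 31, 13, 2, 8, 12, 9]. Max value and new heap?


Max = 45
Replace root with last, heapify down
Resulting heap: [31, 15, 12, 13, 2, 8, 9]


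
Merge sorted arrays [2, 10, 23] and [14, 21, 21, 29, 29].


Compare heads, take smaller each step.
Merged: [2, 10, 14, 21, 21, 23, 29, 29]


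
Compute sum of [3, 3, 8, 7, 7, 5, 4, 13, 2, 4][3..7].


Prefix sums: [0, 3, 6, 14, 21, 28, 33, 37, 50, 52, 56]
Sum[3..7] = prefix[8] - prefix[3] = 50 - 14 = 36


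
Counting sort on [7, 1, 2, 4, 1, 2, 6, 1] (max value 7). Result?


Count array: [0, 3, 2, 0, 1, 0, 1, 1]
Reconstruct: [1, 1, 1, 2, 2, 4, 6, 7]


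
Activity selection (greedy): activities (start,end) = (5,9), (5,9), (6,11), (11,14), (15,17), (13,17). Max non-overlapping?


Greedy: pick earliest-ending, then skip overlaps.
Selected (3 activities): [(5, 9), (11, 14), (15, 17)]


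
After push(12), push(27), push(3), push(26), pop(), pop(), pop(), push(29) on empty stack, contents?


push(12) -> [12]
push(27) -> [12, 27]
push(3) -> [12, 27, 3]
push(26) -> [12, 27, 3, 26]
pop() returns 26 -> [12, 27, 3]
pop() returns 3 -> [12, 27]
pop() returns 27 -> [12]
push(29) -> [12, 29]
Final stack (bottom to top): [12, 29]


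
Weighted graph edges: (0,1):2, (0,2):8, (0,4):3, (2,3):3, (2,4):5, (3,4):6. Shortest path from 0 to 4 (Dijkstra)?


Dijkstra from 0:
Distances: {0: 0, 1: 2, 2: 8, 3: 9, 4: 3}
Shortest distance to 4 = 3, path = [0, 4]


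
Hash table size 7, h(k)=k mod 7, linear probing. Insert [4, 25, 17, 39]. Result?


Insertions: 4->slot 4; 25->slot 5; 17->slot 3; 39->slot 6
Table: [None, None, None, 17, 4, 25, 39]


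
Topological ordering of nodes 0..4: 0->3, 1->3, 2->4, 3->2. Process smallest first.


Kahn's algorithm, process smallest node first
Order: [0, 1, 3, 2, 4]


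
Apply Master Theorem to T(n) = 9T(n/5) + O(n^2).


a=9, b=5, c=2. log_5(9)=1.365 < c=2. Case 3: O(n^c) = O(n^2)
Complexity: O(n^2)


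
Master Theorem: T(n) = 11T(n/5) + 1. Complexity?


a=11, b=5, c=0. log_5(11)=1.490 > c=0. Case 1: O(n^log_b(a)) = O(n^1.490)
Complexity: O(n^1.490)


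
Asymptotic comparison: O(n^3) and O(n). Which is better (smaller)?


linear grows slower than cubic
O(n) is asymptotically smaller; O(n^3) grows faster


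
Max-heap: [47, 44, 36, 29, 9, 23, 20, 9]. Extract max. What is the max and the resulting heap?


Max = 47
Replace root with last, heapify down
Resulting heap: [44, 29, 36, 9, 9, 23, 20]


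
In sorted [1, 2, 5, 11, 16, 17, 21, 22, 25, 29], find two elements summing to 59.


Two pointers: lo=0, hi=9
No pair sums to 59


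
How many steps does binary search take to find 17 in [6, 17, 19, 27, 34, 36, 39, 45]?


Search for 17:
[0,7] mid=3 arr[3]=27
[0,2] mid=1 arr[1]=17
Total: 2 comparisons


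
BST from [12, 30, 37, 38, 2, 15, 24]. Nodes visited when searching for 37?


BST root = 12
Search for 37: compare at each node
Path: [12, 30, 37]


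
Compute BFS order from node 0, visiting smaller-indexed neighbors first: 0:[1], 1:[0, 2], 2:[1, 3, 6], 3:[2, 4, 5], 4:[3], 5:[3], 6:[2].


BFS queue: start with [0]
Visit order: [0, 1, 2, 3, 6, 4, 5]


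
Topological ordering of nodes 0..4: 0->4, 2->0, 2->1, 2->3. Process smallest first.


Kahn's algorithm, process smallest node first
Order: [2, 0, 1, 3, 4]


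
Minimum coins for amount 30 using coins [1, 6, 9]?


dp[0]=0; dp[i]=1+min(dp[i-c] for c in coins)
...dp[25]=4, dp[26]=5, dp[27]=3, dp[28]=4, dp[29]=5, dp[30]=4
Minimum coins for 30 = 4


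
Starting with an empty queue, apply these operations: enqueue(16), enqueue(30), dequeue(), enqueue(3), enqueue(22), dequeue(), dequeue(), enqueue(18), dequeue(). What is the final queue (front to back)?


enqueue(16) -> [16]
enqueue(30) -> [16, 30]
dequeue() returns 16 -> [30]
enqueue(3) -> [30, 3]
enqueue(22) -> [30, 3, 22]
dequeue() returns 30 -> [3, 22]
dequeue() returns 3 -> [22]
enqueue(18) -> [22, 18]
dequeue() returns 22 -> [18]
Final queue (front to back): [18]


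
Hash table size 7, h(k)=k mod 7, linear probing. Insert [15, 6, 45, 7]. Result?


Insertions: 15->slot 1; 6->slot 6; 45->slot 3; 7->slot 0
Table: [7, 15, None, 45, None, None, 6]


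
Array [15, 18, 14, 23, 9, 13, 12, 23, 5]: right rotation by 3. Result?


Right rotate by 3: [12, 23, 5, 15, 18, 14, 23, 9, 13]


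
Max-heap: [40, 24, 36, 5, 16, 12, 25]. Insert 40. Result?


Append 40: [40, 24, 36, 5, 16, 12, 25, 40]
Bubble up: swap idx 7(40) with idx 3(5); swap idx 3(40) with idx 1(24)
Result: [40, 40, 36, 24, 16, 12, 25, 5]


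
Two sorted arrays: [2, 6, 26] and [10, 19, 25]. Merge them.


Compare heads, take smaller each step.
Merged: [2, 6, 10, 19, 25, 26]


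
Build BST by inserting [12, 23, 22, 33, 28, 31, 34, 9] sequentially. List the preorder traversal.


Root = 12; build tree by BST insertion.
Preorder traversal: [12, 9, 23, 22, 33, 28, 31, 34]


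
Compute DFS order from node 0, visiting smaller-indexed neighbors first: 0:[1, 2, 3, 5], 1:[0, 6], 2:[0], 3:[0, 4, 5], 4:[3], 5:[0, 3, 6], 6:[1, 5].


DFS stack-based: start with [0]
Visit order: [0, 1, 6, 5, 3, 4, 2]


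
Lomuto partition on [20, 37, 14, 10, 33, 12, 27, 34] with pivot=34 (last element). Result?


Elements <= 34 go left of pivot.
Result: [20, 14, 10, 33, 12, 27, 34, 37], pivot at index 6


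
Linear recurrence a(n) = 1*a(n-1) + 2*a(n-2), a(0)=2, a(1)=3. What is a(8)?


Build bottom-up:
...a(6)=107, a(7)=213, a(8)=1*213+2*107=427


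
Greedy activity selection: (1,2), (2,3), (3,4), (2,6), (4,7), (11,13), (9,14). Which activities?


Greedy: pick earliest-ending, then skip overlaps.
Selected (5 activities): [(1, 2), (2, 3), (3, 4), (4, 7), (11, 13)]


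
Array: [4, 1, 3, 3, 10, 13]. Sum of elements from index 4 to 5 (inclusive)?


Prefix sums: [0, 4, 5, 8, 11, 21, 34]
Sum[4..5] = prefix[6] - prefix[4] = 34 - 11 = 23


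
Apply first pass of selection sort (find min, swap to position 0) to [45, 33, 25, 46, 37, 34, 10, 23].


After one pass: [10, 33, 25, 46, 37, 34, 45, 23]


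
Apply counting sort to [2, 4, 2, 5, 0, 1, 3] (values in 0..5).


Count array: [1, 1, 2, 1, 1, 1]
Reconstruct: [0, 1, 2, 2, 3, 4, 5]


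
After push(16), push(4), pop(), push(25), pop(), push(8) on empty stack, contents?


push(16) -> [16]
push(4) -> [16, 4]
pop() returns 4 -> [16]
push(25) -> [16, 25]
pop() returns 25 -> [16]
push(8) -> [16, 8]
Final stack (bottom to top): [16, 8]


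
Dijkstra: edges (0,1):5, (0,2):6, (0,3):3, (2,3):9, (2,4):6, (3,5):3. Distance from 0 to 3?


Dijkstra from 0:
Distances: {0: 0, 1: 5, 2: 6, 3: 3, 4: 12, 5: 6}
Shortest distance to 3 = 3, path = [0, 3]


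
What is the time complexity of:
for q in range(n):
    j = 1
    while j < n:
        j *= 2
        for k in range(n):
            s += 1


Per nesting level: O(n) * O(log n) * O(n) = O(n^2 log n)
Complexity: O(n^2 log n)


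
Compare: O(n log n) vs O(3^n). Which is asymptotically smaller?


linearithmic grows slower than exponential (base 3)
O(n log n) is asymptotically smaller; O(3^n) grows faster


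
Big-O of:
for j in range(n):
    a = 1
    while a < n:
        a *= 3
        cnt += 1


Per nesting level: O(n) * O(log n) = O(n log n)
Complexity: O(n log n)


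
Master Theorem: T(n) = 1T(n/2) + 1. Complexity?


a=1, b=2, c=0. log_2(1)=0 = c=0. Case 2: O(n^c log n) = O(log n)
Complexity: O(log n)


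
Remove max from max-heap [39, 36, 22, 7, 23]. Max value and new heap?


Max = 39
Replace root with last, heapify down
Resulting heap: [36, 23, 22, 7]


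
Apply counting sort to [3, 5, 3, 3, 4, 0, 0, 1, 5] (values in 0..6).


Count array: [2, 1, 0, 3, 1, 2, 0]
Reconstruct: [0, 0, 1, 3, 3, 3, 4, 5, 5]


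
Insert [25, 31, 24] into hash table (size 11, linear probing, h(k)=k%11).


Insertions: 25->slot 3; 31->slot 9; 24->slot 2
Table: [None, None, 24, 25, None, None, None, None, None, 31, None]


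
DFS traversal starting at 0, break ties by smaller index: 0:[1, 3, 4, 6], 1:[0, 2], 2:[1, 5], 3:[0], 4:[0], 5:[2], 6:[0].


DFS stack-based: start with [0]
Visit order: [0, 1, 2, 5, 3, 4, 6]


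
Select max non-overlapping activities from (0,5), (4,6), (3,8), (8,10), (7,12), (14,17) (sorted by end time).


Greedy: pick earliest-ending, then skip overlaps.
Selected (3 activities): [(0, 5), (8, 10), (14, 17)]


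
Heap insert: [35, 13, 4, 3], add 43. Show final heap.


Append 43: [35, 13, 4, 3, 43]
Bubble up: swap idx 4(43) with idx 1(13); swap idx 1(43) with idx 0(35)
Result: [43, 35, 4, 3, 13]


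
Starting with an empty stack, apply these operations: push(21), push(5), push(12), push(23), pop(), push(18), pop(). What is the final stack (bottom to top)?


push(21) -> [21]
push(5) -> [21, 5]
push(12) -> [21, 5, 12]
push(23) -> [21, 5, 12, 23]
pop() returns 23 -> [21, 5, 12]
push(18) -> [21, 5, 12, 18]
pop() returns 18 -> [21, 5, 12]
Final stack (bottom to top): [21, 5, 12]


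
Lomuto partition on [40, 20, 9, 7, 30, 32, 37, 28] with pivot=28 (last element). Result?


Elements <= 28 go left of pivot.
Result: [20, 9, 7, 28, 30, 32, 37, 40], pivot at index 3


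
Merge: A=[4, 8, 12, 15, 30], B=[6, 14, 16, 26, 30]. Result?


Compare heads, take smaller each step.
Merged: [4, 6, 8, 12, 14, 15, 16, 26, 30, 30]


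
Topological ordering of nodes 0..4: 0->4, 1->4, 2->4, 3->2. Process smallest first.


Kahn's algorithm, process smallest node first
Order: [0, 1, 3, 2, 4]


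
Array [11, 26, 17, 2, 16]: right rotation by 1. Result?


Right rotate by 1: [16, 11, 26, 17, 2]


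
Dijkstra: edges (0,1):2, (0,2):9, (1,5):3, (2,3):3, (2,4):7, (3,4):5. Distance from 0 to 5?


Dijkstra from 0:
Distances: {0: 0, 1: 2, 2: 9, 3: 12, 4: 16, 5: 5}
Shortest distance to 5 = 5, path = [0, 1, 5]


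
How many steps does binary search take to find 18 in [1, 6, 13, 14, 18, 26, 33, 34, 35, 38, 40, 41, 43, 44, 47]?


Search for 18:
[0,14] mid=7 arr[7]=34
[0,6] mid=3 arr[3]=14
[4,6] mid=5 arr[5]=26
[4,4] mid=4 arr[4]=18
Total: 4 comparisons


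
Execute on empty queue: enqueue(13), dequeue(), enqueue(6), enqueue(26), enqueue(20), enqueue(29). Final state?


enqueue(13) -> [13]
dequeue() returns 13 -> []
enqueue(6) -> [6]
enqueue(26) -> [6, 26]
enqueue(20) -> [6, 26, 20]
enqueue(29) -> [6, 26, 20, 29]
Final queue (front to back): [6, 26, 20, 29]


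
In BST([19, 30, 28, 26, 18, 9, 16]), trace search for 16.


BST root = 19
Search for 16: compare at each node
Path: [19, 18, 9, 16]


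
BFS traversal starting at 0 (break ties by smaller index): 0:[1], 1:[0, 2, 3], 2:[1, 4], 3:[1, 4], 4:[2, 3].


BFS queue: start with [0]
Visit order: [0, 1, 2, 3, 4]


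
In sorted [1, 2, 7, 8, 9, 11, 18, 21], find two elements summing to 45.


Two pointers: lo=0, hi=7
No pair sums to 45


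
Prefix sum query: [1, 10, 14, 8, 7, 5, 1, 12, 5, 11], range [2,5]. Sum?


Prefix sums: [0, 1, 11, 25, 33, 40, 45, 46, 58, 63, 74]
Sum[2..5] = prefix[6] - prefix[2] = 45 - 11 = 34


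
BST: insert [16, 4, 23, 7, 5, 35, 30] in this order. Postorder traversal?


Root = 16; build tree by BST insertion.
Postorder traversal: [5, 7, 4, 30, 35, 23, 16]


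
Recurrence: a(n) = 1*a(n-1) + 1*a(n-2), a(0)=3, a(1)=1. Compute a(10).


Build bottom-up:
...a(8)=60, a(9)=97, a(10)=1*97+1*60=157


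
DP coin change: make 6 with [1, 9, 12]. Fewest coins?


dp[0]=0; dp[i]=1+min(dp[i-c] for c in coins)
...dp[1]=1, dp[2]=2, dp[3]=3, dp[4]=4, dp[5]=5, dp[6]=6
Minimum coins for 6 = 6


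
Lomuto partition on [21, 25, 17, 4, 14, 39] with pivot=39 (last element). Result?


Elements <= 39 go left of pivot.
Result: [21, 25, 17, 4, 14, 39], pivot at index 5


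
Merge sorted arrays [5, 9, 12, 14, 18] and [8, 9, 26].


Compare heads, take smaller each step.
Merged: [5, 8, 9, 9, 12, 14, 18, 26]


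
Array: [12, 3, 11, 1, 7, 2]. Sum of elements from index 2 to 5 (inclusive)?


Prefix sums: [0, 12, 15, 26, 27, 34, 36]
Sum[2..5] = prefix[6] - prefix[2] = 36 - 15 = 21


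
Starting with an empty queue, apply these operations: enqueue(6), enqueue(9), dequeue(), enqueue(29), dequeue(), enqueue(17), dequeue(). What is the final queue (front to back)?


enqueue(6) -> [6]
enqueue(9) -> [6, 9]
dequeue() returns 6 -> [9]
enqueue(29) -> [9, 29]
dequeue() returns 9 -> [29]
enqueue(17) -> [29, 17]
dequeue() returns 29 -> [17]
Final queue (front to back): [17]


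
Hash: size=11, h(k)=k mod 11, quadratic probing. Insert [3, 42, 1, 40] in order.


Insertions: 3->slot 3; 42->slot 9; 1->slot 1; 40->slot 7
Table: [None, 1, None, 3, None, None, None, 40, None, 42, None]


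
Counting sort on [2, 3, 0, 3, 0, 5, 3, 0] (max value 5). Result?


Count array: [3, 0, 1, 3, 0, 1]
Reconstruct: [0, 0, 0, 2, 3, 3, 3, 5]


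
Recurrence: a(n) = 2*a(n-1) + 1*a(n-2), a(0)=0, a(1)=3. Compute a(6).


Build bottom-up:
...a(4)=36, a(5)=87, a(6)=2*87+1*36=210


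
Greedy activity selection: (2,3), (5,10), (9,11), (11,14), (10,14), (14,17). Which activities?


Greedy: pick earliest-ending, then skip overlaps.
Selected (4 activities): [(2, 3), (5, 10), (11, 14), (14, 17)]


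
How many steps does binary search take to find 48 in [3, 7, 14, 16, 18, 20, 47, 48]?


Search for 48:
[0,7] mid=3 arr[3]=16
[4,7] mid=5 arr[5]=20
[6,7] mid=6 arr[6]=47
[7,7] mid=7 arr[7]=48
Total: 4 comparisons


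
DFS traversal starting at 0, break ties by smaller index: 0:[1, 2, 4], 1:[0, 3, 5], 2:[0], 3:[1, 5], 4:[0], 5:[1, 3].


DFS stack-based: start with [0]
Visit order: [0, 1, 3, 5, 2, 4]


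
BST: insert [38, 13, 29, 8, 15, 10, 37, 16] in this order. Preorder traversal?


Root = 38; build tree by BST insertion.
Preorder traversal: [38, 13, 8, 10, 29, 15, 16, 37]


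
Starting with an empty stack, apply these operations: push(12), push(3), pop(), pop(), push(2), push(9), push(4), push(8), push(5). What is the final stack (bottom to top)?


push(12) -> [12]
push(3) -> [12, 3]
pop() returns 3 -> [12]
pop() returns 12 -> []
push(2) -> [2]
push(9) -> [2, 9]
push(4) -> [2, 9, 4]
push(8) -> [2, 9, 4, 8]
push(5) -> [2, 9, 4, 8, 5]
Final stack (bottom to top): [2, 9, 4, 8, 5]


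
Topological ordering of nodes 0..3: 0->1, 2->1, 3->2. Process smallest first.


Kahn's algorithm, process smallest node first
Order: [0, 3, 2, 1]


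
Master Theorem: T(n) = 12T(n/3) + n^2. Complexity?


a=12, b=3, c=2. log_3(12)=2.262 > c=2. Case 1: O(n^log_b(a)) = O(n^2.262)
Complexity: O(n^2.262)


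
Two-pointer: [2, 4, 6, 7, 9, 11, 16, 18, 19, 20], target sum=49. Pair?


Two pointers: lo=0, hi=9
No pair sums to 49


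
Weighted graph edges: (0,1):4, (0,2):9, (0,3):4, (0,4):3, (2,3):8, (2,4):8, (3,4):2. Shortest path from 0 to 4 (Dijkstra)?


Dijkstra from 0:
Distances: {0: 0, 1: 4, 2: 9, 3: 4, 4: 3}
Shortest distance to 4 = 3, path = [0, 4]


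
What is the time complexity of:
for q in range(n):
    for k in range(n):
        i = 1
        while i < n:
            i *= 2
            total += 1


Per nesting level: O(n) * O(n) * O(log n) = O(n^2 log n)
Complexity: O(n^2 log n)


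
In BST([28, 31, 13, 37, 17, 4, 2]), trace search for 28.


BST root = 28
Search for 28: compare at each node
Path: [28]


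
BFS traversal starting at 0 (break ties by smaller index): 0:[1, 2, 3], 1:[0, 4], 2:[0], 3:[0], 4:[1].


BFS queue: start with [0]
Visit order: [0, 1, 2, 3, 4]


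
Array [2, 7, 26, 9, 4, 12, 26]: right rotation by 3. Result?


Right rotate by 3: [4, 12, 26, 2, 7, 26, 9]


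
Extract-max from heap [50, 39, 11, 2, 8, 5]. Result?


Max = 50
Replace root with last, heapify down
Resulting heap: [39, 8, 11, 2, 5]


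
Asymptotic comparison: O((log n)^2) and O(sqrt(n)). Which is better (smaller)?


polylogarithmic grows slower than sublinear
O((log n)^2) is asymptotically smaller; O(sqrt(n)) grows faster


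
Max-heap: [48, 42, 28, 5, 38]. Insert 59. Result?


Append 59: [48, 42, 28, 5, 38, 59]
Bubble up: swap idx 5(59) with idx 2(28); swap idx 2(59) with idx 0(48)
Result: [59, 42, 48, 5, 38, 28]


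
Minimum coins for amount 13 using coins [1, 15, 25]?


dp[0]=0; dp[i]=1+min(dp[i-c] for c in coins)
...dp[8]=8, dp[9]=9, dp[10]=10, dp[11]=11, dp[12]=12, dp[13]=13
Minimum coins for 13 = 13


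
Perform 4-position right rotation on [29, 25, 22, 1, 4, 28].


Right rotate by 4: [22, 1, 4, 28, 29, 25]


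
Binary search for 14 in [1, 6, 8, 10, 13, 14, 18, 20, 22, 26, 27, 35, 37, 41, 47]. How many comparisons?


Search for 14:
[0,14] mid=7 arr[7]=20
[0,6] mid=3 arr[3]=10
[4,6] mid=5 arr[5]=14
Total: 3 comparisons


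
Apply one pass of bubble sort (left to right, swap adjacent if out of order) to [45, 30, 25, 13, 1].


After one pass: [30, 25, 13, 1, 45]


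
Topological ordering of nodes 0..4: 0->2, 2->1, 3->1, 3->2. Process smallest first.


Kahn's algorithm, process smallest node first
Order: [0, 3, 2, 1, 4]


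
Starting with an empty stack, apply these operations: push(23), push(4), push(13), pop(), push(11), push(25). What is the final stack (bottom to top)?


push(23) -> [23]
push(4) -> [23, 4]
push(13) -> [23, 4, 13]
pop() returns 13 -> [23, 4]
push(11) -> [23, 4, 11]
push(25) -> [23, 4, 11, 25]
Final stack (bottom to top): [23, 4, 11, 25]


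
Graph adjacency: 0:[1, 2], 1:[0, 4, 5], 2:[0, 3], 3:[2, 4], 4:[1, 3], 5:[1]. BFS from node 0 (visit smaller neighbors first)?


BFS queue: start with [0]
Visit order: [0, 1, 2, 4, 5, 3]


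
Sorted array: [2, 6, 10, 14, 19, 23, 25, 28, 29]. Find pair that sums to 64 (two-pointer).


Two pointers: lo=0, hi=8
No pair sums to 64


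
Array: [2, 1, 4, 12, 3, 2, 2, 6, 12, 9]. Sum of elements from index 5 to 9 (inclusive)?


Prefix sums: [0, 2, 3, 7, 19, 22, 24, 26, 32, 44, 53]
Sum[5..9] = prefix[10] - prefix[5] = 53 - 22 = 31


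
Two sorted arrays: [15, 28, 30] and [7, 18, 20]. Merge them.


Compare heads, take smaller each step.
Merged: [7, 15, 18, 20, 28, 30]


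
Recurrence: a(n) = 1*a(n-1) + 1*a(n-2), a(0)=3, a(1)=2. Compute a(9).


Build bottom-up:
...a(7)=50, a(8)=81, a(9)=1*81+1*50=131


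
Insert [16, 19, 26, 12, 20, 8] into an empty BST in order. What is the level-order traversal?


Root = 16; build tree by BST insertion.
Level-Order traversal: [16, 12, 19, 8, 26, 20]


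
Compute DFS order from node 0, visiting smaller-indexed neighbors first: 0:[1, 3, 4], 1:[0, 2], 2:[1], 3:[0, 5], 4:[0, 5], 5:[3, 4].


DFS stack-based: start with [0]
Visit order: [0, 1, 2, 3, 5, 4]


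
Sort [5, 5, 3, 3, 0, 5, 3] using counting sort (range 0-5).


Count array: [1, 0, 0, 3, 0, 3]
Reconstruct: [0, 3, 3, 3, 5, 5, 5]


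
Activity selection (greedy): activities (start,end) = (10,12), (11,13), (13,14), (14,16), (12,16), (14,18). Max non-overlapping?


Greedy: pick earliest-ending, then skip overlaps.
Selected (3 activities): [(10, 12), (13, 14), (14, 16)]


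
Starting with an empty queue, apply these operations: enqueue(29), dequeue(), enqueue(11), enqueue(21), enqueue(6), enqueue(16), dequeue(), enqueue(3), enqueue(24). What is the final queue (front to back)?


enqueue(29) -> [29]
dequeue() returns 29 -> []
enqueue(11) -> [11]
enqueue(21) -> [11, 21]
enqueue(6) -> [11, 21, 6]
enqueue(16) -> [11, 21, 6, 16]
dequeue() returns 11 -> [21, 6, 16]
enqueue(3) -> [21, 6, 16, 3]
enqueue(24) -> [21, 6, 16, 3, 24]
Final queue (front to back): [21, 6, 16, 3, 24]


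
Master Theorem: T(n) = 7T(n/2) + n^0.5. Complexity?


a=7, b=2, c=0.5. log_2(7)=2.807 > c=0.5. Case 1: O(n^log_b(a)) = O(n^2.807)
Complexity: O(n^2.807)


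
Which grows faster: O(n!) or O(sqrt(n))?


sublinear grows slower than factorial
O(sqrt(n)) is asymptotically smaller; O(n!) grows faster


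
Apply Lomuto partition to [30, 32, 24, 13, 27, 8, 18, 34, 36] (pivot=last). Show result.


Elements <= 36 go left of pivot.
Result: [30, 32, 24, 13, 27, 8, 18, 34, 36], pivot at index 8


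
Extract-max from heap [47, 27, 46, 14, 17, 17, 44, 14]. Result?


Max = 47
Replace root with last, heapify down
Resulting heap: [46, 27, 44, 14, 17, 17, 14]


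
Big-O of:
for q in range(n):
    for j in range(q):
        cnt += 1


Per nesting level: O(n) * O(n) [triangular over q] = O(n^2)
Complexity: O(n^2)


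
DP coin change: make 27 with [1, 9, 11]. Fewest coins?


dp[0]=0; dp[i]=1+min(dp[i-c] for c in coins)
...dp[22]=2, dp[23]=3, dp[24]=4, dp[25]=5, dp[26]=6, dp[27]=3
Minimum coins for 27 = 3


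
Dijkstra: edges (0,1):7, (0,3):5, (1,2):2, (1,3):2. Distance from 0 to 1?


Dijkstra from 0:
Distances: {0: 0, 1: 7, 2: 9, 3: 5}
Shortest distance to 1 = 7, path = [0, 1]


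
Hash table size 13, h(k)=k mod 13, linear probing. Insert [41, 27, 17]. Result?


Insertions: 41->slot 2; 27->slot 1; 17->slot 4
Table: [None, 27, 41, None, 17, None, None, None, None, None, None, None, None]


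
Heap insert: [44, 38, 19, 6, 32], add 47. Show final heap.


Append 47: [44, 38, 19, 6, 32, 47]
Bubble up: swap idx 5(47) with idx 2(19); swap idx 2(47) with idx 0(44)
Result: [47, 38, 44, 6, 32, 19]


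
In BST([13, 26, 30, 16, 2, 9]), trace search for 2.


BST root = 13
Search for 2: compare at each node
Path: [13, 2]


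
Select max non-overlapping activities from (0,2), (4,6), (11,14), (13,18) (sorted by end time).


Greedy: pick earliest-ending, then skip overlaps.
Selected (3 activities): [(0, 2), (4, 6), (11, 14)]


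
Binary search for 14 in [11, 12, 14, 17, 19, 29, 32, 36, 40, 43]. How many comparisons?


Search for 14:
[0,9] mid=4 arr[4]=19
[0,3] mid=1 arr[1]=12
[2,3] mid=2 arr[2]=14
Total: 3 comparisons


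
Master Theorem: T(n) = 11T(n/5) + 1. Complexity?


a=11, b=5, c=0. log_5(11)=1.490 > c=0. Case 1: O(n^log_b(a)) = O(n^1.490)
Complexity: O(n^1.490)


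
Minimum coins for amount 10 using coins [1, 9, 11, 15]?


dp[0]=0; dp[i]=1+min(dp[i-c] for c in coins)
...dp[5]=5, dp[6]=6, dp[7]=7, dp[8]=8, dp[9]=1, dp[10]=2
Minimum coins for 10 = 2


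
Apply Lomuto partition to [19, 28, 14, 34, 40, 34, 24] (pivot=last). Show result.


Elements <= 24 go left of pivot.
Result: [19, 14, 24, 34, 40, 34, 28], pivot at index 2


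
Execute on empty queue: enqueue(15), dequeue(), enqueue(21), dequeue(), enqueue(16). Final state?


enqueue(15) -> [15]
dequeue() returns 15 -> []
enqueue(21) -> [21]
dequeue() returns 21 -> []
enqueue(16) -> [16]
Final queue (front to back): [16]


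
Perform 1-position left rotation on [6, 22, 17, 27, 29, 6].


Left rotate by 1: [22, 17, 27, 29, 6, 6]


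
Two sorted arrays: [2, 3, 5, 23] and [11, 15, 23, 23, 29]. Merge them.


Compare heads, take smaller each step.
Merged: [2, 3, 5, 11, 15, 23, 23, 23, 29]


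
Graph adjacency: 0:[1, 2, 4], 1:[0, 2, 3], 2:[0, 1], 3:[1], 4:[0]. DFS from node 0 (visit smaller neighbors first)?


DFS stack-based: start with [0]
Visit order: [0, 1, 2, 3, 4]


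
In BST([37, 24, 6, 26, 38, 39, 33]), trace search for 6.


BST root = 37
Search for 6: compare at each node
Path: [37, 24, 6]


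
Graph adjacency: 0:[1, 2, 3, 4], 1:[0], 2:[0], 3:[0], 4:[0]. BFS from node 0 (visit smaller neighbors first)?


BFS queue: start with [0]
Visit order: [0, 1, 2, 3, 4]


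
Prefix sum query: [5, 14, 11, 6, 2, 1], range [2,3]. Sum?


Prefix sums: [0, 5, 19, 30, 36, 38, 39]
Sum[2..3] = prefix[4] - prefix[2] = 36 - 19 = 17


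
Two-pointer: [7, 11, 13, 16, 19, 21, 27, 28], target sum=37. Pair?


Two pointers: lo=0, hi=7
Found pair: (16, 21) summing to 37


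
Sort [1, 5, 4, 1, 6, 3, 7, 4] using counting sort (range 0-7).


Count array: [0, 2, 0, 1, 2, 1, 1, 1]
Reconstruct: [1, 1, 3, 4, 4, 5, 6, 7]


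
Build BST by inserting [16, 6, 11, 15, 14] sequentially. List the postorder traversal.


Root = 16; build tree by BST insertion.
Postorder traversal: [14, 15, 11, 6, 16]


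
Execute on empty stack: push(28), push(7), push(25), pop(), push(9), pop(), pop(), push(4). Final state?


push(28) -> [28]
push(7) -> [28, 7]
push(25) -> [28, 7, 25]
pop() returns 25 -> [28, 7]
push(9) -> [28, 7, 9]
pop() returns 9 -> [28, 7]
pop() returns 7 -> [28]
push(4) -> [28, 4]
Final stack (bottom to top): [28, 4]


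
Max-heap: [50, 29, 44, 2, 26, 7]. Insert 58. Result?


Append 58: [50, 29, 44, 2, 26, 7, 58]
Bubble up: swap idx 6(58) with idx 2(44); swap idx 2(58) with idx 0(50)
Result: [58, 29, 50, 2, 26, 7, 44]


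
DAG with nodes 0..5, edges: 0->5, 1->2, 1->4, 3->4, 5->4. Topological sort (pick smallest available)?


Kahn's algorithm, process smallest node first
Order: [0, 1, 2, 3, 5, 4]


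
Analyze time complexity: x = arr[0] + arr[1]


Analysis: constant-time operation, no loop
Complexity: O(1)


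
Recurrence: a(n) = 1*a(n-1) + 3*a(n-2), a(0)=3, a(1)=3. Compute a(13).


Build bottom-up:
...a(11)=18480, a(12)=42627, a(13)=1*42627+3*18480=98067


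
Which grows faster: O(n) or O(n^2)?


linear grows slower than quadratic
O(n) is asymptotically smaller; O(n^2) grows faster


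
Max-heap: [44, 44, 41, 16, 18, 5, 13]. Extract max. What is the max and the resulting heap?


Max = 44
Replace root with last, heapify down
Resulting heap: [44, 18, 41, 16, 13, 5]


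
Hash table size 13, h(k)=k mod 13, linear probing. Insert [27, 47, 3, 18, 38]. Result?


Insertions: 27->slot 1; 47->slot 8; 3->slot 3; 18->slot 5; 38->slot 12
Table: [None, 27, None, 3, None, 18, None, None, 47, None, None, None, 38]


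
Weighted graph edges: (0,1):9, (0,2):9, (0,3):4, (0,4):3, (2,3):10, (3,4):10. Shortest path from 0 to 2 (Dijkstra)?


Dijkstra from 0:
Distances: {0: 0, 1: 9, 2: 9, 3: 4, 4: 3}
Shortest distance to 2 = 9, path = [0, 2]


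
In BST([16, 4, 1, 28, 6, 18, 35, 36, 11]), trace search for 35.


BST root = 16
Search for 35: compare at each node
Path: [16, 28, 35]


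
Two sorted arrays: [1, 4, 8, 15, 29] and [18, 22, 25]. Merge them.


Compare heads, take smaller each step.
Merged: [1, 4, 8, 15, 18, 22, 25, 29]


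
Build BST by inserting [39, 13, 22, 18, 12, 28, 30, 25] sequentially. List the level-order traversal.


Root = 39; build tree by BST insertion.
Level-Order traversal: [39, 13, 12, 22, 18, 28, 25, 30]


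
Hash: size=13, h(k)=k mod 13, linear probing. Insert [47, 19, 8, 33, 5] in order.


Insertions: 47->slot 8; 19->slot 6; 8->slot 9; 33->slot 7; 5->slot 5
Table: [None, None, None, None, None, 5, 19, 33, 47, 8, None, None, None]


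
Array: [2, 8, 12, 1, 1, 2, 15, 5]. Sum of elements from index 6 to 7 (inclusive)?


Prefix sums: [0, 2, 10, 22, 23, 24, 26, 41, 46]
Sum[6..7] = prefix[8] - prefix[6] = 46 - 26 = 20


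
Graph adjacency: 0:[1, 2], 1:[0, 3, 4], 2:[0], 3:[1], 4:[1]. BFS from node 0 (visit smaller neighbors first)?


BFS queue: start with [0]
Visit order: [0, 1, 2, 3, 4]


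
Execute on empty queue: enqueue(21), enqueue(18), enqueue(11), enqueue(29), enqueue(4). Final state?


enqueue(21) -> [21]
enqueue(18) -> [21, 18]
enqueue(11) -> [21, 18, 11]
enqueue(29) -> [21, 18, 11, 29]
enqueue(4) -> [21, 18, 11, 29, 4]
Final queue (front to back): [21, 18, 11, 29, 4]


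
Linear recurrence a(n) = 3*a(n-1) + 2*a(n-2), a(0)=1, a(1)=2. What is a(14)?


Build bottom-up:
...a(12)=2587924, a(13)=9217028, a(14)=3*9217028+2*2587924=32826932


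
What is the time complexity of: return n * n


Analysis: constant-time operation, no loop
Complexity: O(1)


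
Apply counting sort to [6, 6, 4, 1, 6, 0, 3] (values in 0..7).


Count array: [1, 1, 0, 1, 1, 0, 3, 0]
Reconstruct: [0, 1, 3, 4, 6, 6, 6]


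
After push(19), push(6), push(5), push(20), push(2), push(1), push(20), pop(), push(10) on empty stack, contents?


push(19) -> [19]
push(6) -> [19, 6]
push(5) -> [19, 6, 5]
push(20) -> [19, 6, 5, 20]
push(2) -> [19, 6, 5, 20, 2]
push(1) -> [19, 6, 5, 20, 2, 1]
push(20) -> [19, 6, 5, 20, 2, 1, 20]
pop() returns 20 -> [19, 6, 5, 20, 2, 1]
push(10) -> [19, 6, 5, 20, 2, 1, 10]
Final stack (bottom to top): [19, 6, 5, 20, 2, 1, 10]


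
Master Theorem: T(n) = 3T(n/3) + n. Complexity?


a=3, b=3, c=1. log_3(3)=1 = c=1. Case 2: O(n^c log n) = O(n log n)
Complexity: O(n log n)


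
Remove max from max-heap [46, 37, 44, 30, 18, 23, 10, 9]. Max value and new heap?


Max = 46
Replace root with last, heapify down
Resulting heap: [44, 37, 23, 30, 18, 9, 10]


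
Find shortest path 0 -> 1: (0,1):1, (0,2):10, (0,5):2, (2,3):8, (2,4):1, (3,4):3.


Dijkstra from 0:
Distances: {0: 0, 1: 1, 2: 10, 3: 14, 4: 11, 5: 2}
Shortest distance to 1 = 1, path = [0, 1]


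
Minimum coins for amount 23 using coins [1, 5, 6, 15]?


dp[0]=0; dp[i]=1+min(dp[i-c] for c in coins)
...dp[18]=3, dp[19]=4, dp[20]=2, dp[21]=2, dp[22]=3, dp[23]=4
Minimum coins for 23 = 4


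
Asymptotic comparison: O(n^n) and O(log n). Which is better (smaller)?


logarithmic grows slower than n^n
O(log n) is asymptotically smaller; O(n^n) grows faster


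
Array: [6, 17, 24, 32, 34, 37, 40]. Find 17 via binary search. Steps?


Search for 17:
[0,6] mid=3 arr[3]=32
[0,2] mid=1 arr[1]=17
Total: 2 comparisons


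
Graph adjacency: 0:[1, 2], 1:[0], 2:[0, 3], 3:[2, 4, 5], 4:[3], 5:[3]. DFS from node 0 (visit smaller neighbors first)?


DFS stack-based: start with [0]
Visit order: [0, 1, 2, 3, 4, 5]


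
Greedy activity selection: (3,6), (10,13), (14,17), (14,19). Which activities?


Greedy: pick earliest-ending, then skip overlaps.
Selected (3 activities): [(3, 6), (10, 13), (14, 17)]


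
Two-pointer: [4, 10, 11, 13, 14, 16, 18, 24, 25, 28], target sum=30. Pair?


Two pointers: lo=0, hi=9
Found pair: (14, 16) summing to 30


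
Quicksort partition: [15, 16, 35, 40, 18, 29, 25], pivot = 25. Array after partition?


Elements <= 25 go left of pivot.
Result: [15, 16, 18, 25, 35, 29, 40], pivot at index 3


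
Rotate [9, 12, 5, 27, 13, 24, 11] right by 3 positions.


Right rotate by 3: [13, 24, 11, 9, 12, 5, 27]


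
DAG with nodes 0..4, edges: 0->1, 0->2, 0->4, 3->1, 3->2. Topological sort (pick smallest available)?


Kahn's algorithm, process smallest node first
Order: [0, 3, 1, 2, 4]


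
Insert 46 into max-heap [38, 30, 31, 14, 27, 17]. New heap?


Append 46: [38, 30, 31, 14, 27, 17, 46]
Bubble up: swap idx 6(46) with idx 2(31); swap idx 2(46) with idx 0(38)
Result: [46, 30, 38, 14, 27, 17, 31]


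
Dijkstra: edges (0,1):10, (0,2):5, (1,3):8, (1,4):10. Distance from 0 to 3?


Dijkstra from 0:
Distances: {0: 0, 1: 10, 2: 5, 3: 18, 4: 20}
Shortest distance to 3 = 18, path = [0, 1, 3]


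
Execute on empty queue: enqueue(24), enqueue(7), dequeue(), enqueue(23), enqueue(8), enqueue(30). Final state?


enqueue(24) -> [24]
enqueue(7) -> [24, 7]
dequeue() returns 24 -> [7]
enqueue(23) -> [7, 23]
enqueue(8) -> [7, 23, 8]
enqueue(30) -> [7, 23, 8, 30]
Final queue (front to back): [7, 23, 8, 30]


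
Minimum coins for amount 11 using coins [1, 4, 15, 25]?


dp[0]=0; dp[i]=1+min(dp[i-c] for c in coins)
...dp[6]=3, dp[7]=4, dp[8]=2, dp[9]=3, dp[10]=4, dp[11]=5
Minimum coins for 11 = 5


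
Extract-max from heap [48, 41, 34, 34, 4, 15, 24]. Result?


Max = 48
Replace root with last, heapify down
Resulting heap: [41, 34, 34, 24, 4, 15]


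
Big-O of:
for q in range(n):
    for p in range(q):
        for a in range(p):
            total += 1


Per nesting level: O(n) * O(n) [triangular over q] * O(n) [triangular over p] = O(n^3)
Complexity: O(n^3)


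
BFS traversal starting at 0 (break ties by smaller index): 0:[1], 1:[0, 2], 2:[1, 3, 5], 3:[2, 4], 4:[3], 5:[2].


BFS queue: start with [0]
Visit order: [0, 1, 2, 3, 5, 4]


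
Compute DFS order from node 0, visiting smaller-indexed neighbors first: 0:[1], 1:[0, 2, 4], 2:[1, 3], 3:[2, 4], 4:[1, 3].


DFS stack-based: start with [0]
Visit order: [0, 1, 2, 3, 4]


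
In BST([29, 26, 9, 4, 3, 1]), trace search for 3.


BST root = 29
Search for 3: compare at each node
Path: [29, 26, 9, 4, 3]


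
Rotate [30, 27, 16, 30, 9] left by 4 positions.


Left rotate by 4: [9, 30, 27, 16, 30]


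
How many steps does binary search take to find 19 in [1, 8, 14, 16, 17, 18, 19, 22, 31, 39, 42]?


Search for 19:
[0,10] mid=5 arr[5]=18
[6,10] mid=8 arr[8]=31
[6,7] mid=6 arr[6]=19
Total: 3 comparisons


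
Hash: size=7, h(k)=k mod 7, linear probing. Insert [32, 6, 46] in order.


Insertions: 32->slot 4; 6->slot 6; 46->slot 5
Table: [None, None, None, None, 32, 46, 6]


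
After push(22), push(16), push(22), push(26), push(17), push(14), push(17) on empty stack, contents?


push(22) -> [22]
push(16) -> [22, 16]
push(22) -> [22, 16, 22]
push(26) -> [22, 16, 22, 26]
push(17) -> [22, 16, 22, 26, 17]
push(14) -> [22, 16, 22, 26, 17, 14]
push(17) -> [22, 16, 22, 26, 17, 14, 17]
Final stack (bottom to top): [22, 16, 22, 26, 17, 14, 17]


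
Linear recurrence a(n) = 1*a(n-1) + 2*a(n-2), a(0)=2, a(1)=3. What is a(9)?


Build bottom-up:
...a(7)=213, a(8)=427, a(9)=1*427+2*213=853


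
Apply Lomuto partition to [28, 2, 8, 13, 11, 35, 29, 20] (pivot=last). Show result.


Elements <= 20 go left of pivot.
Result: [2, 8, 13, 11, 20, 35, 29, 28], pivot at index 4


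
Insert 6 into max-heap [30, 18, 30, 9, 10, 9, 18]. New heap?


Append 6: [30, 18, 30, 9, 10, 9, 18, 6]
Bubble up: no swaps needed
Result: [30, 18, 30, 9, 10, 9, 18, 6]


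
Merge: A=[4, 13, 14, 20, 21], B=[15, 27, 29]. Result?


Compare heads, take smaller each step.
Merged: [4, 13, 14, 15, 20, 21, 27, 29]


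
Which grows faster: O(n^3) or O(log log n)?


double-logarithmic grows slower than cubic
O(log log n) is asymptotically smaller; O(n^3) grows faster


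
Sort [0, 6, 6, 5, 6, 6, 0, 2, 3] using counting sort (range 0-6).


Count array: [2, 0, 1, 1, 0, 1, 4]
Reconstruct: [0, 0, 2, 3, 5, 6, 6, 6, 6]


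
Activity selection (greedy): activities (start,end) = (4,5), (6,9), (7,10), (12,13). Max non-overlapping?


Greedy: pick earliest-ending, then skip overlaps.
Selected (3 activities): [(4, 5), (6, 9), (12, 13)]


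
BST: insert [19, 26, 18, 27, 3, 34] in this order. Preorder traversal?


Root = 19; build tree by BST insertion.
Preorder traversal: [19, 18, 3, 26, 27, 34]
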